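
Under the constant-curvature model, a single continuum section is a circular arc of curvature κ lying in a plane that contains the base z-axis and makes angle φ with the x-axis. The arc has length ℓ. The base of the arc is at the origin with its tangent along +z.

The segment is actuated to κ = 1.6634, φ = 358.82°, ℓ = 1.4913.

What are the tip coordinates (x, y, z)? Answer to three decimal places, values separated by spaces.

1.076 -0.022 0.369

θ = κ·ℓ = 1.6634 × 1.4913 = 2.48063 rad
ρ = (1 − cos θ)/κ = (1 − -0.78940)/1.6634 = 1.07575
z = sin θ / κ = 0.61388/1.6634 = 0.36905
x = ρ cos φ = 1.07575 × cos(358.82°) = 1.07552
y = ρ sin φ = 1.07575 × sin(358.82°) = -0.02215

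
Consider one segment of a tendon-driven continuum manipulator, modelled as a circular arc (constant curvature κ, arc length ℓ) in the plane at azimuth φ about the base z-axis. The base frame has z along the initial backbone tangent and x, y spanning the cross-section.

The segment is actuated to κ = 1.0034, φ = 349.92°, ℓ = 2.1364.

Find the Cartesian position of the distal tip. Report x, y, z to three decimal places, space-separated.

1.513 -0.269 0.838

θ = κ·ℓ = 1.0034 × 2.1364 = 2.14366 rad
ρ = (1 − cos θ)/κ = (1 − -0.54204)/1.0034 = 1.53682
z = sin θ / κ = 0.84035/1.0034 = 0.83750
x = ρ cos φ = 1.53682 × cos(349.92°) = 1.51310
y = ρ sin φ = 1.53682 × sin(349.92°) = -0.26898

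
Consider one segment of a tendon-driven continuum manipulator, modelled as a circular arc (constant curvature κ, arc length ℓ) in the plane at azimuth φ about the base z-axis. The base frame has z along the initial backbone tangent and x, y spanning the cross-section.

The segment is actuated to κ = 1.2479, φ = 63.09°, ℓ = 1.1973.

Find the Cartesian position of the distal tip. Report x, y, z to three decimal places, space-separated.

0.335 0.660 0.799

θ = κ·ℓ = 1.2479 × 1.1973 = 1.49411 rad
ρ = (1 − cos θ)/κ = (1 − 0.07661)/1.2479 = 0.73995
z = sin θ / κ = 0.99706/1.2479 = 0.79899
x = ρ cos φ = 0.73995 × cos(63.09°) = 0.33490
y = ρ sin φ = 0.73995 × sin(63.09°) = 0.65983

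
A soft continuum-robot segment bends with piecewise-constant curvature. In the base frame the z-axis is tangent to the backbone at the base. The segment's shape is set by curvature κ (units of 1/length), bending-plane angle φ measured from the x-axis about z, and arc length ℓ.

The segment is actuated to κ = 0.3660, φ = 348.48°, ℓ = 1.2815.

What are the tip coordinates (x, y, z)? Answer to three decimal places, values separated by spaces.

0.289 -0.059 1.235

θ = κ·ℓ = 0.3660 × 1.2815 = 0.46903 rad
ρ = (1 − cos θ)/κ = (1 − 0.89201)/0.3660 = 0.29506
z = sin θ / κ = 0.45202/0.3660 = 1.23503
x = ρ cos φ = 0.29506 × cos(348.48°) = 0.28912
y = ρ sin φ = 0.29506 × sin(348.48°) = -0.05893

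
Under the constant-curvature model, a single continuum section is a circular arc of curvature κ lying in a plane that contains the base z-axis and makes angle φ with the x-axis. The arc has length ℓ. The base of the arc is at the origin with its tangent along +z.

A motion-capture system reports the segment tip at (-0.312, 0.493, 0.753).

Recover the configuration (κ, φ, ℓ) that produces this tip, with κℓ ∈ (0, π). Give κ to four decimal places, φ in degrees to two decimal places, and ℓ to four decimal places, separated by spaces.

1.2859 122.33 1.0252

ρ = √(x²+y²) = √(-0.312² + 0.493²) = 0.58343
φ = atan2(y, x) mod 360° = atan2(0.493, -0.312) = 122.3281°
|p|² = ρ² + z² = 0.58343² + 0.753² = 0.90740
κ = 2ρ / |p|² = 2×0.58343 / 0.90740 = 1.28594
θ = 2·atan2(ρ, z) = 2·atan2(0.58343, 0.753) = 1.31838 rad
ℓ = θ/κ = 1.31838/1.28594 = 1.02523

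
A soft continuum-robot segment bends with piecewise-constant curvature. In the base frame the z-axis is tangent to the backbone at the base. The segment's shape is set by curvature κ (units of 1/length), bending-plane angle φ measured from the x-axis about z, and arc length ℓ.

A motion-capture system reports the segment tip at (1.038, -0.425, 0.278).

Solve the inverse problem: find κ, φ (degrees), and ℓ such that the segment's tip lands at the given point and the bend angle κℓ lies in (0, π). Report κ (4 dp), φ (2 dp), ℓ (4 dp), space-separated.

ρ = √(x²+y²) = √(1.038² + -0.425²) = 1.12164
φ = atan2(y, x) mod 360° = atan2(-0.425, 1.038) = 337.7338°
|p|² = ρ² + z² = 1.12164² + 0.278² = 1.33535
κ = 2ρ / |p|² = 2×1.12164 / 1.33535 = 1.67991
θ = 2·atan2(ρ, z) = 2·atan2(1.12164, 0.278) = 2.65568 rad
ℓ = θ/κ = 2.65568/1.67991 = 1.58085

1.6799 337.73 1.5808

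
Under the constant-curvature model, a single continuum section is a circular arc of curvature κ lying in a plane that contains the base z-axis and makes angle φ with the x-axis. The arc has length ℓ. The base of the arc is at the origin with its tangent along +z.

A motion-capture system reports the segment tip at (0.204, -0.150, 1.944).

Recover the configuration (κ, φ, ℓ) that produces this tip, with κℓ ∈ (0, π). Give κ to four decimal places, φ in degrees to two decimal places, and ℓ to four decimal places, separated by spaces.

ρ = √(x²+y²) = √(0.204² + -0.150²) = 0.25321
φ = atan2(y, x) mod 360° = atan2(-0.150, 0.204) = 323.6732°
|p|² = ρ² + z² = 0.25321² + 1.944² = 3.84325
κ = 2ρ / |p|² = 2×0.25321 / 3.84325 = 0.13177
θ = 2·atan2(ρ, z) = 2·atan2(0.25321, 1.944) = 0.25905 rad
ℓ = θ/κ = 0.25905/0.13177 = 1.96591

0.1318 323.67 1.9659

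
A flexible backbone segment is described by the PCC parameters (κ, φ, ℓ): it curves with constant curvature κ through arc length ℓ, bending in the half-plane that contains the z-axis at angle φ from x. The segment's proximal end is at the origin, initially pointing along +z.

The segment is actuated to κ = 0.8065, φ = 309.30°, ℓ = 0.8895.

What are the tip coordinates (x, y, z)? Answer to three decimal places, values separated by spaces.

0.194 -0.236 0.815

θ = κ·ℓ = 0.8065 × 0.8895 = 0.71738 rad
ρ = (1 − cos θ)/κ = (1 − 0.75353)/0.8065 = 0.30560
z = sin θ / κ = 0.65741/0.8065 = 0.81514
x = ρ cos φ = 0.30560 × cos(309.30°) = 0.19356
y = ρ sin φ = 0.30560 × sin(309.30°) = -0.23649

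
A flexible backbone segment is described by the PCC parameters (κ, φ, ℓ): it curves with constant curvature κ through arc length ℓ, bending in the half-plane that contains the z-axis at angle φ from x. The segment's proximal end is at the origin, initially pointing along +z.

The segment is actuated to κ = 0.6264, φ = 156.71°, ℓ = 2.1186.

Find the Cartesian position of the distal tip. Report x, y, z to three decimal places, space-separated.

-1.113 0.479 1.549

θ = κ·ℓ = 0.6264 × 2.1186 = 1.32709 rad
ρ = (1 − cos θ)/κ = (1 − 0.24130)/0.6264 = 1.21121
z = sin θ / κ = 0.97045/0.6264 = 1.54925
x = ρ cos φ = 1.21121 × cos(156.71°) = -1.11251
y = ρ sin φ = 1.21121 × sin(156.71°) = 0.47889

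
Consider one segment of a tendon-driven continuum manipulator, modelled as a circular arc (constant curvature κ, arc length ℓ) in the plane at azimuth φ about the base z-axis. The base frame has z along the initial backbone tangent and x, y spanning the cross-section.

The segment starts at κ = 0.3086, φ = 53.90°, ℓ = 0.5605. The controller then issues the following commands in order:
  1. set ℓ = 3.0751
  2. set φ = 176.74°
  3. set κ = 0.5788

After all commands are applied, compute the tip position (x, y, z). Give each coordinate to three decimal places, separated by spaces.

-2.083 0.119 1.690

initial: κ=0.3086, φ=53.90°, ℓ=0.5605
cmd 1: set ℓ=3.0751 → (κ,φ,ℓ)=(0.3086,53.90°,3.0751) → tip=(0.7971,1.0931,2.6339)
cmd 2: set φ=176.74° → (κ,φ,ℓ)=(0.3086,176.74°,3.0751) → tip=(-1.3506,0.0769,2.6339)
cmd 3: set κ=0.5788 → (κ,φ,ℓ)=(0.5788,176.74°,3.0751) → tip=(-2.0829,0.1186,1.6901)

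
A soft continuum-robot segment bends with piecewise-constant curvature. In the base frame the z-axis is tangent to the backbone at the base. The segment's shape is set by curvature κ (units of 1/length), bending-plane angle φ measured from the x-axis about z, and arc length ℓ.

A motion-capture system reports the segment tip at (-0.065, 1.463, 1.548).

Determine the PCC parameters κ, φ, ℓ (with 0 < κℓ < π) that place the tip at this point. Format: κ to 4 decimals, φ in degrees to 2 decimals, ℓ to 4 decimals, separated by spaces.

0.6450 92.54 2.3494

ρ = √(x²+y²) = √(-0.065² + 1.463²) = 1.46444
φ = atan2(y, x) mod 360° = atan2(1.463, -0.065) = 92.5439°
|p|² = ρ² + z² = 1.46444² + 1.548² = 4.54090
κ = 2ρ / |p|² = 2×1.46444 / 4.54090 = 0.64500
θ = 2·atan2(ρ, z) = 2·atan2(1.46444, 1.548) = 1.51534 rad
ℓ = θ/κ = 1.51534/0.64500 = 2.34935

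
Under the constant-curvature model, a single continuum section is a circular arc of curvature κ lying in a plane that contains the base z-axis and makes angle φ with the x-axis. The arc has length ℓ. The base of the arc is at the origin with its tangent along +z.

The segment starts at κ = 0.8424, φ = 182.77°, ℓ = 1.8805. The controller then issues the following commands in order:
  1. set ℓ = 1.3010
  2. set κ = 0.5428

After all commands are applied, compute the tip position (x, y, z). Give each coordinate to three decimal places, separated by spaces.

-0.440 -0.021 1.196

initial: κ=0.8424, φ=182.77°, ℓ=1.8805
cmd 1: set ℓ=1.3010 → (κ,φ,ℓ)=(0.8424,182.77°,1.3010) → tip=(-0.6436,-0.0311,1.0558)
cmd 2: set κ=0.5428 → (κ,φ,ℓ)=(0.5428,182.77°,1.3010) → tip=(-0.4401,-0.0213,1.1955)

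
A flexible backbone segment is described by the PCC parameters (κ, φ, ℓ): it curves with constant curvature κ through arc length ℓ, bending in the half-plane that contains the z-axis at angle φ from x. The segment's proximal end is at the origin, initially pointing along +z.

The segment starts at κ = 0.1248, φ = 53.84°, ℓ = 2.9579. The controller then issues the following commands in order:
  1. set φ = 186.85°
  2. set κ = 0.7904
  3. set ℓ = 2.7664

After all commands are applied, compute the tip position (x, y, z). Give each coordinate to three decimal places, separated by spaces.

-1.982 -0.238 1.033

initial: κ=0.1248, φ=53.84°, ℓ=2.9579
cmd 1: set φ=186.85° → (κ,φ,ℓ)=(0.1248,186.85°,2.9579) → tip=(-0.5359,-0.0644,2.8912)
cmd 2: set κ=0.7904 → (κ,φ,ℓ)=(0.7904,186.85°,2.9579) → tip=(-2.1280,-0.2556,0.9108)
cmd 3: set ℓ=2.7664 → (κ,φ,ℓ)=(0.7904,186.85°,2.7664) → tip=(-1.9817,-0.2381,1.0328)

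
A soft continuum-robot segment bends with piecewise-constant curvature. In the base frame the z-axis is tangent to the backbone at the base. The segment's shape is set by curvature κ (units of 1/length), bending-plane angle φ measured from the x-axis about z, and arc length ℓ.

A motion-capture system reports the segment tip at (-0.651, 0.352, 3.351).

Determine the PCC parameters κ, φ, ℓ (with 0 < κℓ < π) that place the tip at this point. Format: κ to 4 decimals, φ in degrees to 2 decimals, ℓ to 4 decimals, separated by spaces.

0.1257 151.60 3.4589

ρ = √(x²+y²) = √(-0.651² + 0.352²) = 0.74007
φ = atan2(y, x) mod 360° = atan2(0.352, -0.651) = 151.5996°
|p|² = ρ² + z² = 0.74007² + 3.351² = 11.77691
κ = 2ρ / |p|² = 2×0.74007 / 11.77691 = 0.12568
θ = 2·atan2(ρ, z) = 2·atan2(0.74007, 3.351) = 0.43472 rad
ℓ = θ/κ = 0.43472/0.12568 = 3.45892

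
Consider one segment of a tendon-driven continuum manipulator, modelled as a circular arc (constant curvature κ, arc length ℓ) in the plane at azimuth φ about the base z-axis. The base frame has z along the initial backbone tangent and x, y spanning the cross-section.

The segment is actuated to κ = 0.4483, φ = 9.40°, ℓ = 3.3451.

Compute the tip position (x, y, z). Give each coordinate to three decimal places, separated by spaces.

2.044 0.338 2.225

θ = κ·ℓ = 0.4483 × 3.3451 = 1.49961 rad
ρ = (1 − cos θ)/κ = (1 − 0.07113)/0.4483 = 2.07199
z = sin θ / κ = 0.99747/0.4483 = 2.22500
x = ρ cos φ = 2.07199 × cos(9.40°) = 2.04417
y = ρ sin φ = 2.07199 × sin(9.40°) = 0.33841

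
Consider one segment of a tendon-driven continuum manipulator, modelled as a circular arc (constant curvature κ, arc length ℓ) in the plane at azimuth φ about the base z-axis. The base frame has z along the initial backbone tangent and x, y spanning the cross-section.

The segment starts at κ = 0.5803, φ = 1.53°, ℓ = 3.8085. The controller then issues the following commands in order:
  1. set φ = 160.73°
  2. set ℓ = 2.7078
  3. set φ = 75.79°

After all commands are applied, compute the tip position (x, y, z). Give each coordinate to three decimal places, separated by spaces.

initial: κ=0.5803, φ=1.53°, ℓ=3.8085
cmd 1: set φ=160.73° → (κ,φ,ℓ)=(0.5803,160.73°,3.8085) → tip=(-2.5972,0.9080,1.3830)
cmd 2: set ℓ=2.7078 → (κ,φ,ℓ)=(0.5803,160.73°,2.7078) → tip=(-1.6276,0.5690,1.7232)
cmd 3: set φ=75.79° → (κ,φ,ℓ)=(0.5803,75.79°,2.7078) → tip=(0.4232,1.6714,1.7232)

0.423 1.671 1.723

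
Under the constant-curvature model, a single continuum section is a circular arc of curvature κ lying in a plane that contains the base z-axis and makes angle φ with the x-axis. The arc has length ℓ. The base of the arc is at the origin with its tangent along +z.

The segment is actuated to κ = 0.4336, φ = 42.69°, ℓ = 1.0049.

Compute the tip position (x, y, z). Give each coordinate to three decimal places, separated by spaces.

θ = κ·ℓ = 0.4336 × 1.0049 = 0.43572 rad
ρ = (1 − cos θ)/κ = (1 − 0.90656)/0.4336 = 0.21549
z = sin θ / κ = 0.42207/0.4336 = 0.97340
x = ρ cos φ = 0.21549 × cos(42.69°) = 0.15839
y = ρ sin φ = 0.21549 × sin(42.69°) = 0.14611

0.158 0.146 0.973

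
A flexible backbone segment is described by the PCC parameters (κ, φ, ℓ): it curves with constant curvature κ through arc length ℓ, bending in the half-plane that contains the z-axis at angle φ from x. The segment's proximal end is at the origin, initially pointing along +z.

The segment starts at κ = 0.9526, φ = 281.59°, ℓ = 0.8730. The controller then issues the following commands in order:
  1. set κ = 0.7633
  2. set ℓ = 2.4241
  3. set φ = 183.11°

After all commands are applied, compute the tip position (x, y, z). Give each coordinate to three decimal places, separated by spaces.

initial: κ=0.9526, φ=281.59°, ℓ=0.8730
cmd 1: set κ=0.7633 → (κ,φ,ℓ)=(0.7633,281.59°,0.8730) → tip=(0.0563,-0.2745,0.8098)
cmd 2: set ℓ=2.4241 → (κ,φ,ℓ)=(0.7633,281.59°,2.4241) → tip=(0.3358,-1.6375,1.2593)
cmd 3: set φ=183.11° → (κ,φ,ℓ)=(0.7633,183.11°,2.4241) → tip=(-1.6691,-0.0907,1.2593)

-1.669 -0.091 1.259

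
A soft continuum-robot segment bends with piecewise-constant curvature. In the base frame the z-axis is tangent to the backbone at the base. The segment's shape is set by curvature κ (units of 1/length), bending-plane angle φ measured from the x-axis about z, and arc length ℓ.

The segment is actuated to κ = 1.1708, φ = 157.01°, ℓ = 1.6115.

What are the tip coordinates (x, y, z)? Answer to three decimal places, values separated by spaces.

-1.031 0.437 0.812

θ = κ·ℓ = 1.1708 × 1.6115 = 1.88674 rad
ρ = (1 − cos θ)/κ = (1 − -0.31072)/1.1708 = 1.11951
z = sin θ / κ = 0.95050/1.1708 = 0.81184
x = ρ cos φ = 1.11951 × cos(157.01°) = -1.03059
y = ρ sin φ = 1.11951 × sin(157.01°) = 0.43725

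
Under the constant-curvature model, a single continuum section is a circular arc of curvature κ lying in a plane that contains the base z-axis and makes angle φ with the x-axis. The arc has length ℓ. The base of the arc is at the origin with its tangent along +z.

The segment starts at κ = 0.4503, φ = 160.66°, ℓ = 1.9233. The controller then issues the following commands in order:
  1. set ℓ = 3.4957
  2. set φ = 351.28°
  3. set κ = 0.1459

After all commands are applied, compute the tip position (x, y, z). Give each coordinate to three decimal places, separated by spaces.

initial: κ=0.4503, φ=160.66°, ℓ=1.9233
cmd 1: set ℓ=3.4957 → (κ,φ,ℓ)=(0.4503,160.66°,3.4957) → tip=(-2.1024,0.7379,2.2207)
cmd 2: set φ=351.28° → (κ,φ,ℓ)=(0.4503,351.28°,3.4957) → tip=(2.2024,-0.3378,2.2207)
cmd 3: set κ=0.1459 → (κ,φ,ℓ)=(0.1459,351.28°,3.4957) → tip=(0.8622,-0.1322,3.3461)

0.862 -0.132 3.346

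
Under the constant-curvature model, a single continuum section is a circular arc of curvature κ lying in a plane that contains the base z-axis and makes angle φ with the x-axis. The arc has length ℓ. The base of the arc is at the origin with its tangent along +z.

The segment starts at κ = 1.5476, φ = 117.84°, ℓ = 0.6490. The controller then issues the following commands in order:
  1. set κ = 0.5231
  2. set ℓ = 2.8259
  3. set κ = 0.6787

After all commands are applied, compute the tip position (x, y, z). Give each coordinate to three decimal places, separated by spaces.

initial: κ=1.5476, φ=117.84°, ℓ=0.6490
cmd 1: set κ=0.5231 → (κ,φ,ℓ)=(0.5231,117.84°,0.6490) → tip=(-0.0510,0.0965,0.6366)
cmd 2: set ℓ=2.8259 → (κ,φ,ℓ)=(0.5231,117.84°,2.8259) → tip=(-0.8102,1.5342,1.9035)
cmd 3: set κ=0.6787 → (κ,φ,ℓ)=(0.6787,117.84°,2.8259) → tip=(-0.9222,1.7461,1.3855)

-0.922 1.746 1.386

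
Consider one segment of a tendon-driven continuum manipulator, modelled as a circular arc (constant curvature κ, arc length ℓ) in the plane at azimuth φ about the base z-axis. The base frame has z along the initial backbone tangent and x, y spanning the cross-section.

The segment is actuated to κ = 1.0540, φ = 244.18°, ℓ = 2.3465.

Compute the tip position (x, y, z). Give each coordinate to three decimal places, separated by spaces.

-0.738 -1.524 0.588

θ = κ·ℓ = 1.0540 × 2.3465 = 2.47321 rad
ρ = (1 − cos θ)/κ = (1 − -0.78483)/1.0540 = 1.69338
z = sin θ / κ = 0.61972/1.0540 = 0.58797
x = ρ cos φ = 1.69338 × cos(244.18°) = -0.73755
y = ρ sin φ = 1.69338 × sin(244.18°) = -1.52433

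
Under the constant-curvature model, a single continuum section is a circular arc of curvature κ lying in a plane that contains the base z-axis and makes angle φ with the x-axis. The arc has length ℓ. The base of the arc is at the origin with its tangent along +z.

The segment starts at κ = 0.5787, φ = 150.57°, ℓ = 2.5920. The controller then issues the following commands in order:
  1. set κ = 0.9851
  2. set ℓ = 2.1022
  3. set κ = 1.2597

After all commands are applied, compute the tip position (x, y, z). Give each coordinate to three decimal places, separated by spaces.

-1.300 0.734 0.376

initial: κ=0.5787, φ=150.57°, ℓ=2.5920
cmd 1: set κ=0.9851 → (κ,φ,ℓ)=(0.9851,150.57°,2.5920) → tip=(-1.6197,0.9138,0.5633)
cmd 2: set ℓ=2.1022 → (κ,φ,ℓ)=(0.9851,150.57°,2.1022) → tip=(-1.3081,0.7380,0.8908)
cmd 3: set κ=1.2597 → (κ,φ,ℓ)=(1.2597,150.57°,2.1022) → tip=(-1.3003,0.7336,0.3760)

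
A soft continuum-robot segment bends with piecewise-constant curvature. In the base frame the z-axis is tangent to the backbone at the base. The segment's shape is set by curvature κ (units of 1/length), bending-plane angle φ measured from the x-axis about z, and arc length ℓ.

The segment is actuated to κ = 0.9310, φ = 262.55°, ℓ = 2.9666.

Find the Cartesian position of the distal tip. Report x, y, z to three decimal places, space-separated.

θ = κ·ℓ = 0.9310 × 2.9666 = 2.76190 rad
ρ = (1 − cos θ)/κ = (1 − -0.92878)/0.9310 = 2.07173
z = sin θ / κ = 0.37063/0.9310 = 0.39810
x = ρ cos φ = 2.07173 × cos(262.55°) = -0.26862
y = ρ sin φ = 2.07173 × sin(262.55°) = -2.05424

-0.269 -2.054 0.398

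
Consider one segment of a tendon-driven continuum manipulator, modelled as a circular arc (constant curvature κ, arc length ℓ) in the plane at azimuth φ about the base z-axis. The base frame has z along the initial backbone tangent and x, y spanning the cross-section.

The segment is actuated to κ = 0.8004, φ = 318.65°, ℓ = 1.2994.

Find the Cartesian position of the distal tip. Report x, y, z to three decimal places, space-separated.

0.463 -0.408 1.077

θ = κ·ℓ = 0.8004 × 1.2994 = 1.04004 rad
ρ = (1 − cos θ)/κ = (1 − 0.50619)/0.8004 = 0.61696
z = sin θ / κ = 0.86242/0.8004 = 1.07749
x = ρ cos φ = 0.61696 × cos(318.65°) = 0.46314
y = ρ sin φ = 0.61696 × sin(318.65°) = -0.40760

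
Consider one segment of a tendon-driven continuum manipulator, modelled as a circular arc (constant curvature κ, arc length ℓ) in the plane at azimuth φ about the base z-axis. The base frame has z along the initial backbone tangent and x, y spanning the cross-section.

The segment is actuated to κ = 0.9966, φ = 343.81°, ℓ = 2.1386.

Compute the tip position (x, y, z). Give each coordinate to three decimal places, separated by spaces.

θ = κ·ℓ = 0.9966 × 2.1386 = 2.13133 rad
ρ = (1 − cos θ)/κ = (1 − -0.53164)/0.9966 = 1.53686
z = sin θ / κ = 0.84697/0.9966 = 0.84986
x = ρ cos φ = 1.53686 × cos(343.81°) = 1.47591
y = ρ sin φ = 1.53686 × sin(343.81°) = -0.42851

1.476 -0.429 0.850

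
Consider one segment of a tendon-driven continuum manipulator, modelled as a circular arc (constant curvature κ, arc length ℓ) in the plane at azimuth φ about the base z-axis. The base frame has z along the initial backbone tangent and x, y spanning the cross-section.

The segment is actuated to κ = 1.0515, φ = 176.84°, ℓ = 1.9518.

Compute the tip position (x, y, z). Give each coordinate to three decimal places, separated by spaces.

θ = κ·ℓ = 1.0515 × 1.9518 = 2.05232 rad
ρ = (1 − cos θ)/κ = (1 − -0.46313)/1.0515 = 1.39147
z = sin θ / κ = 0.88629/1.0515 = 0.84288
x = ρ cos φ = 1.39147 × cos(176.84°) = -1.38935
y = ρ sin φ = 1.39147 × sin(176.84°) = 0.07670

-1.389 0.077 0.843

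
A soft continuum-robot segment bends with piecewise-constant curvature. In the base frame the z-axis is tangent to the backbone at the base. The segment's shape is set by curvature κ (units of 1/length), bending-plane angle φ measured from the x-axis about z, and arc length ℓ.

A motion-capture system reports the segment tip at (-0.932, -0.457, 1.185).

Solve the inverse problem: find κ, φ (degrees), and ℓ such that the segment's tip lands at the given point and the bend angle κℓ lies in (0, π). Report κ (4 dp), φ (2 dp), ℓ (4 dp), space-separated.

0.8365 206.12 1.7199

ρ = √(x²+y²) = √(-0.932² + -0.457²) = 1.03801
φ = atan2(y, x) mod 360° = atan2(-0.457, -0.932) = 206.1207°
|p|² = ρ² + z² = 1.03801² + 1.185² = 2.48170
κ = 2ρ / |p|² = 2×1.03801 / 2.48170 = 0.83654
θ = 2·atan2(ρ, z) = 2·atan2(1.03801, 1.185) = 1.43875 rad
ℓ = θ/κ = 1.43875/0.83654 = 1.71989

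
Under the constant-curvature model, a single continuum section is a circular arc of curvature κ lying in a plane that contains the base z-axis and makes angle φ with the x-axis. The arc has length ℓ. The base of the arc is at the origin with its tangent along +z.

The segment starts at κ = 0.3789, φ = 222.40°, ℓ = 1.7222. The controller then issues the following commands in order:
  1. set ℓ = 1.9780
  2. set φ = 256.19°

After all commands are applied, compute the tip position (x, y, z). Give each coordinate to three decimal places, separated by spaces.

initial: κ=0.3789, φ=222.40°, ℓ=1.7222
cmd 1: set ℓ=1.9780 → (κ,φ,ℓ)=(0.3789,222.40°,1.9780) → tip=(-0.5222,-0.4768,1.7980)
cmd 2: set φ=256.19° → (κ,φ,ℓ)=(0.3789,256.19°,1.9780) → tip=(-0.1688,-0.6867,1.7980)

-0.169 -0.687 1.798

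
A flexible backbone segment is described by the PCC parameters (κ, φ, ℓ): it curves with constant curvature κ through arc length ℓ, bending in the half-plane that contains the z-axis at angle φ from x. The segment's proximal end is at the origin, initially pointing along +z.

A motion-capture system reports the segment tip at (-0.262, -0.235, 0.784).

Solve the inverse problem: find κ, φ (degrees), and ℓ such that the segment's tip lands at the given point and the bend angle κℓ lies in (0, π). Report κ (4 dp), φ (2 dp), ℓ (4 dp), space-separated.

ρ = √(x²+y²) = √(-0.262² + -0.235²) = 0.35195
φ = atan2(y, x) mod 360° = atan2(-0.235, -0.262) = 221.8904°
|p|² = ρ² + z² = 0.35195² + 0.784² = 0.73853
κ = 2ρ / |p|² = 2×0.35195 / 0.73853 = 0.95312
θ = 2·atan2(ρ, z) = 2·atan2(0.35195, 0.784) = 0.84390 rad
ℓ = θ/κ = 0.84390/0.95312 = 0.88542

0.9531 221.89 0.8854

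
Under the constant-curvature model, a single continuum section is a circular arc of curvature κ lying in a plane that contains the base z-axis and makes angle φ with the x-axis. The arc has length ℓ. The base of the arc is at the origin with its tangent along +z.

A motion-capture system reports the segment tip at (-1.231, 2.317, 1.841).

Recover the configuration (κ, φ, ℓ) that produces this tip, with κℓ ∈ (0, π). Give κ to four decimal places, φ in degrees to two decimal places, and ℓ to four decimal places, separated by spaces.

ρ = √(x²+y²) = √(-1.231² + 2.317²) = 2.62371
φ = atan2(y, x) mod 360° = atan2(2.317, -1.231) = 117.9813°
|p|² = ρ² + z² = 2.62371² + 1.841² = 10.27313
κ = 2ρ / |p|² = 2×2.62371 / 10.27313 = 0.51079
θ = 2·atan2(ρ, z) = 2·atan2(2.62371, 1.841) = 1.91789 rad
ℓ = θ/κ = 1.91789/0.51079 = 3.75475

0.5108 117.98 3.7547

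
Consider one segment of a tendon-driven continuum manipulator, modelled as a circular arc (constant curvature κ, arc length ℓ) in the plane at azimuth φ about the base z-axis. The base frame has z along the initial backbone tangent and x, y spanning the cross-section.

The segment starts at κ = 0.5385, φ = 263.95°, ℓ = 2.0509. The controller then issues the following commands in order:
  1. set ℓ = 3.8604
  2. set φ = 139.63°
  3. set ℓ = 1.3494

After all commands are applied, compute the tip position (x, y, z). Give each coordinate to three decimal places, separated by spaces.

-0.357 0.304 1.234

initial: κ=0.5385, φ=263.95°, ℓ=2.0509
cmd 1: set ℓ=3.8604 → (κ,φ,ℓ)=(0.5385,263.95°,3.8604) → tip=(-0.2909,-2.7450,1.6225)
cmd 2: set φ=139.63° → (κ,φ,ℓ)=(0.5385,139.63°,3.8604) → tip=(-2.1031,1.7879,1.6225)
cmd 3: set ℓ=1.3494 → (κ,φ,ℓ)=(0.5385,139.63°,1.3494) → tip=(-0.3574,0.3038,1.2337)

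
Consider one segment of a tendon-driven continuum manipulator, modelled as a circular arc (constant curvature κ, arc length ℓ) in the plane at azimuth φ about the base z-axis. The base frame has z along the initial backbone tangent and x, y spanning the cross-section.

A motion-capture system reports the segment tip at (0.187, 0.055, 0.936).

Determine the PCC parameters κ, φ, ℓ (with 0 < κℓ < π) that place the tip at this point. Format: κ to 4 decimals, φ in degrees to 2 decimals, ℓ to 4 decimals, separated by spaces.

ρ = √(x²+y²) = √(0.187² + 0.055²) = 0.19492
φ = atan2(y, x) mod 360° = atan2(0.055, 0.187) = 16.3895°
|p|² = ρ² + z² = 0.19492² + 0.936² = 0.91409
κ = 2ρ / |p|² = 2×0.19492 / 0.91409 = 0.42648
θ = 2·atan2(ρ, z) = 2·atan2(0.19492, 0.936) = 0.41063 rad
ℓ = θ/κ = 0.41063/0.42648 = 0.96283

0.4265 16.39 0.9628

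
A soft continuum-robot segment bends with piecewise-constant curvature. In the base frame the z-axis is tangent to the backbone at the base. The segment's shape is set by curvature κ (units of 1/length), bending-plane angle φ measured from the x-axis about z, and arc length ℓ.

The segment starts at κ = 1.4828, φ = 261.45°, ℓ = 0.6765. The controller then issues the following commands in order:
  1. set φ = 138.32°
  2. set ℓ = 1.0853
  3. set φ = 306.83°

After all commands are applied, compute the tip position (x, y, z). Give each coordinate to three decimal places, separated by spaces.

0.420 -0.561 0.674

initial: κ=1.4828, φ=261.45°, ℓ=0.6765
cmd 1: set φ=138.32° → (κ,φ,ℓ)=(1.4828,138.32°,0.6765) → tip=(-0.2329,0.2073,0.5686)
cmd 2: set ℓ=1.0853 → (κ,φ,ℓ)=(1.4828,138.32°,1.0853) → tip=(-0.5231,0.4657,0.6739)
cmd 3: set φ=306.83° → (κ,φ,ℓ)=(1.4828,306.83°,1.0853) → tip=(0.4198,-0.5606,0.6739)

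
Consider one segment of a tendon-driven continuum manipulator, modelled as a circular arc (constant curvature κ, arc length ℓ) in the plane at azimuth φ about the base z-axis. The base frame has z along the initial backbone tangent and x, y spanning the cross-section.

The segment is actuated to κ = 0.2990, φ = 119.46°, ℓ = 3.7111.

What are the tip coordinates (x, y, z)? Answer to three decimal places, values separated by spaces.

-0.913 1.616 2.995

θ = κ·ℓ = 0.2990 × 3.7111 = 1.10962 rad
ρ = (1 − cos θ)/κ = (1 − 0.44500)/0.2990 = 1.85618
z = sin θ / κ = 0.89553/0.2990 = 2.99508
x = ρ cos φ = 1.85618 × cos(119.46°) = -0.91290
y = ρ sin φ = 1.85618 × sin(119.46°) = 1.61617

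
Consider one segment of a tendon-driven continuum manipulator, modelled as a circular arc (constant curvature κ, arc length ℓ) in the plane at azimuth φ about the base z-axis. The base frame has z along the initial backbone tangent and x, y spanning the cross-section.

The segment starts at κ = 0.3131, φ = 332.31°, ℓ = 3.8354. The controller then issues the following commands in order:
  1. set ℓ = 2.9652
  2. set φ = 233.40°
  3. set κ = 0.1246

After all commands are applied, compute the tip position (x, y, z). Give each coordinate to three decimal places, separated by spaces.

initial: κ=0.3131, φ=332.31°, ℓ=3.8354
cmd 1: set ℓ=2.9652 → (κ,φ,ℓ)=(0.3131,332.31°,2.9652) → tip=(1.1337,-0.5950,2.5572)
cmd 2: set φ=233.40° → (κ,φ,ℓ)=(0.3131,233.40°,2.9652) → tip=(-0.7634,-1.0279,2.5572)
cmd 3: set κ=0.1246 → (κ,φ,ℓ)=(0.1246,233.40°,2.9652) → tip=(-0.3229,-0.4348,2.8982)

-0.323 -0.435 2.898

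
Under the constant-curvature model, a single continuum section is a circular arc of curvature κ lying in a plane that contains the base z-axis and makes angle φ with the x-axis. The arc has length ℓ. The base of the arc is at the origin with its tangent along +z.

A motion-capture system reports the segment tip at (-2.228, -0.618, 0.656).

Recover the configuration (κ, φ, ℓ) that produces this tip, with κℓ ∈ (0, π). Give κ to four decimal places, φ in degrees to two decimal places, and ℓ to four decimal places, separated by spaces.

0.8006 195.50 3.2336

ρ = √(x²+y²) = √(-2.228² + -0.618²) = 2.31212
φ = atan2(y, x) mod 360° = atan2(-0.618, -2.228) = 195.5029°
|p|² = ρ² + z² = 2.31212² + 0.656² = 5.77624
κ = 2ρ / |p|² = 2×2.31212 / 5.77624 = 0.80056
θ = 2·atan2(ρ, z) = 2·atan2(2.31212, 0.656) = 2.58868 rad
ℓ = θ/κ = 2.58868/0.80056 = 3.23358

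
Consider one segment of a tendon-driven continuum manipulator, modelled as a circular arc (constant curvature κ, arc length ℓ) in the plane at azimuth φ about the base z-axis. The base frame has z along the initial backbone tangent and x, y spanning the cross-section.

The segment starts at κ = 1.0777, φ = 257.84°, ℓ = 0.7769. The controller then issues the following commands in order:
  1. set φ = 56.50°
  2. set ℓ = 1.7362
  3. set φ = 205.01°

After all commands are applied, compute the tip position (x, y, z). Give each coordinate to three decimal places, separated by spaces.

initial: κ=1.0777, φ=257.84°, ℓ=0.7769
cmd 1: set φ=56.50° → (κ,φ,ℓ)=(1.0777,56.50°,0.7769) → tip=(0.1693,0.2557,0.6893)
cmd 2: set ℓ=1.7362 → (κ,φ,ℓ)=(1.0777,56.50°,1.7362) → tip=(0.6636,1.0027,0.8864)
cmd 3: set φ=205.01° → (κ,φ,ℓ)=(1.0777,205.01°,1.7362) → tip=(-1.0896,-0.5083,0.8864)

-1.090 -0.508 0.886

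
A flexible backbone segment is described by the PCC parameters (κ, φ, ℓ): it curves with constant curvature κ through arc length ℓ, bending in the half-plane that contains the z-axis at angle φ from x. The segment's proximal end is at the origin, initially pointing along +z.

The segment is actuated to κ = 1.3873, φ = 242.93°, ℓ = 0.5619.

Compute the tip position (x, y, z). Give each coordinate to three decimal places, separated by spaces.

-0.095 -0.185 0.507

θ = κ·ℓ = 1.3873 × 0.5619 = 0.77952 rad
ρ = (1 − cos θ)/κ = (1 − 0.71125)/1.3873 = 0.20814
z = sin θ / κ = 0.70294/1.3873 = 0.50670
x = ρ cos φ = 0.20814 × cos(242.93°) = -0.09472
y = ρ sin φ = 0.20814 × sin(242.93°) = -0.18534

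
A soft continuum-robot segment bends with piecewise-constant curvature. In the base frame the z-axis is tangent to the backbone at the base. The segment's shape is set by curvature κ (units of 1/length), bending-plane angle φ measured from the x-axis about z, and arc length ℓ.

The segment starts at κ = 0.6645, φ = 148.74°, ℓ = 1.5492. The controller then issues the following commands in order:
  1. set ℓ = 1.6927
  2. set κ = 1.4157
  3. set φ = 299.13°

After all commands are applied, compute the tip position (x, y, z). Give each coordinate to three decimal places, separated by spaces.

0.597 -1.070 0.479

initial: κ=0.6645, φ=148.74°, ℓ=1.5492
cmd 1: set ℓ=1.6927 → (κ,φ,ℓ)=(0.6645,148.74°,1.6927) → tip=(-0.7315,0.4441,1.3577)
cmd 2: set κ=1.4157 → (κ,φ,ℓ)=(1.4157,148.74°,1.6927) → tip=(-1.0476,0.6359,0.4790)
cmd 3: set φ=299.13° → (κ,φ,ℓ)=(1.4157,299.13°,1.6927) → tip=(0.5966,-1.0705,0.4790)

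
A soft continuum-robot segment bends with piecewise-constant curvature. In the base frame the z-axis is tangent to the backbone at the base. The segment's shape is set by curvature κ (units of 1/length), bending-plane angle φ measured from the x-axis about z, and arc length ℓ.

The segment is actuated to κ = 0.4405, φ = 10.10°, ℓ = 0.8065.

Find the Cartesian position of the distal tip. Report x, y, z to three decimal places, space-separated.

θ = κ·ℓ = 0.4405 × 0.8065 = 0.35526 rad
ρ = (1 − cos θ)/κ = (1 − 0.93755)/0.4405 = 0.14176
z = sin θ / κ = 0.34784/0.4405 = 0.78964
x = ρ cos φ = 0.14176 × cos(10.10°) = 0.13956
y = ρ sin φ = 0.14176 × sin(10.10°) = 0.02486

0.140 0.025 0.790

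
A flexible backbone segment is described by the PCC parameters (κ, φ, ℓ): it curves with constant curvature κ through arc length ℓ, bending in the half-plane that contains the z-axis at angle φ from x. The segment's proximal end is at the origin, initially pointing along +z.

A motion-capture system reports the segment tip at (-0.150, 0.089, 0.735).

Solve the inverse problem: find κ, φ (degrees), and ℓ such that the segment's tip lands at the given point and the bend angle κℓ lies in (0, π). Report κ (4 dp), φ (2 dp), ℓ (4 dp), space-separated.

0.6113 149.32 0.7623

ρ = √(x²+y²) = √(-0.150² + 0.089²) = 0.17442
φ = atan2(y, x) mod 360° = atan2(0.089, -0.150) = 149.3179°
|p|² = ρ² + z² = 0.17442² + 0.735² = 0.57065
κ = 2ρ / |p|² = 2×0.17442 / 0.57065 = 0.61129
θ = 2·atan2(ρ, z) = 2·atan2(0.17442, 0.735) = 0.46598 rad
ℓ = θ/κ = 0.46598/0.61129 = 0.76229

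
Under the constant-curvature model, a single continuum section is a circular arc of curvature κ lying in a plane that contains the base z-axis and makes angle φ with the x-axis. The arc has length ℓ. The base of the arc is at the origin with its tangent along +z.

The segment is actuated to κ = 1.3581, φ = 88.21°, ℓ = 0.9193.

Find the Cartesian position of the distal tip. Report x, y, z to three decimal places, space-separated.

θ = κ·ℓ = 1.3581 × 0.9193 = 1.24850 rad
ρ = (1 − cos θ)/κ = (1 − 0.31674)/1.3581 = 0.50310
z = sin θ / κ = 0.94851/1.3581 = 0.69841
x = ρ cos φ = 0.50310 × cos(88.21°) = 0.01571
y = ρ sin φ = 0.50310 × sin(88.21°) = 0.50285

0.016 0.503 0.698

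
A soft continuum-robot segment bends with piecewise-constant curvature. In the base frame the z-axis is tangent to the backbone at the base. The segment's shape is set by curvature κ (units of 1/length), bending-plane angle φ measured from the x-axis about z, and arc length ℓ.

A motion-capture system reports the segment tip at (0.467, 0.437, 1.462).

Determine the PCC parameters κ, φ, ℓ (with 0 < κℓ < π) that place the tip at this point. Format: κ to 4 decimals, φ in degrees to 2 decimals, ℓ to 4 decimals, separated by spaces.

0.5023 43.10 1.6419

ρ = √(x²+y²) = √(0.467² + 0.437²) = 0.63958
φ = atan2(y, x) mod 360° = atan2(0.437, 0.467) = 43.0993°
|p|² = ρ² + z² = 0.63958² + 1.462² = 2.54650
κ = 2ρ / |p|² = 2×0.63958 / 2.54650 = 0.50232
θ = 2·atan2(ρ, z) = 2·atan2(0.63958, 1.462) = 0.82477 rad
ℓ = θ/κ = 0.82477/0.50232 = 1.64192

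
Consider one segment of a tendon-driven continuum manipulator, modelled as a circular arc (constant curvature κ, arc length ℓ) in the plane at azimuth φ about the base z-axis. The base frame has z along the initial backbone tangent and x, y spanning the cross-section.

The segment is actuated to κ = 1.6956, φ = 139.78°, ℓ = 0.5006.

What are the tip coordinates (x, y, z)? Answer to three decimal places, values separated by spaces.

-0.153 0.129 0.443

θ = κ·ℓ = 1.6956 × 0.5006 = 0.84882 rad
ρ = (1 − cos θ)/κ = (1 − 0.66087)/1.6956 = 0.20001
z = sin θ / κ = 0.75050/1.6956 = 0.44262
x = ρ cos φ = 0.20001 × cos(139.78°) = -0.15272
y = ρ sin φ = 0.20001 × sin(139.78°) = 0.12915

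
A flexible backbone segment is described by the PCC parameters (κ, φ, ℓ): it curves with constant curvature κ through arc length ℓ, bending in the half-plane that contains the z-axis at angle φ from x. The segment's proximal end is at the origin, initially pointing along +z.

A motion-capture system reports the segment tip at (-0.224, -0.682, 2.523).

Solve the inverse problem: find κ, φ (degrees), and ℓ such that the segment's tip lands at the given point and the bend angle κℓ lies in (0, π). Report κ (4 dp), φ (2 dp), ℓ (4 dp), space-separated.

ρ = √(x²+y²) = √(-0.224² + -0.682²) = 0.71784
φ = atan2(y, x) mod 360° = atan2(-0.682, -0.224) = 251.8175°
|p|² = ρ² + z² = 0.71784² + 2.523² = 6.88083
κ = 2ρ / |p|² = 2×0.71784 / 6.88083 = 0.20865
θ = 2·atan2(ρ, z) = 2·atan2(0.71784, 2.523) = 0.55439 rad
ℓ = θ/κ = 0.55439/0.20865 = 2.65703

0.2087 251.82 2.6570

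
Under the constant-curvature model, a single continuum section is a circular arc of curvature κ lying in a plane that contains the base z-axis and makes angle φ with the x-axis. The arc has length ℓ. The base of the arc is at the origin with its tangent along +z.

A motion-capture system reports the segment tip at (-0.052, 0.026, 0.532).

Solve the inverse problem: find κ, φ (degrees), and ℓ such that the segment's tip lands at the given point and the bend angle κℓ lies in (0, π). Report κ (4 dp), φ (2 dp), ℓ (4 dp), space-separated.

ρ = √(x²+y²) = √(-0.052² + 0.026²) = 0.05814
φ = atan2(y, x) mod 360° = atan2(0.026, -0.052) = 153.4349°
|p|² = ρ² + z² = 0.05814² + 0.532² = 0.28640
κ = 2ρ / |p|² = 2×0.05814 / 0.28640 = 0.40598
θ = 2·atan2(ρ, z) = 2·atan2(0.05814, 0.532) = 0.21770 rad
ℓ = θ/κ = 0.21770/0.40598 = 0.53623

0.4060 153.43 0.5362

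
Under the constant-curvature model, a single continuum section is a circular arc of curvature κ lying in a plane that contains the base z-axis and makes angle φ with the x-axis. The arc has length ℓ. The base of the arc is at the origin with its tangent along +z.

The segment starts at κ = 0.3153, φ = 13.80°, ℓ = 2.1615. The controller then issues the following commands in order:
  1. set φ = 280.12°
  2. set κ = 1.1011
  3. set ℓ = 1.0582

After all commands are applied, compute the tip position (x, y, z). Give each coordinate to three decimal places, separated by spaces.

0.097 -0.541 0.834

initial: κ=0.3153, φ=13.80°, ℓ=2.1615
cmd 1: set φ=280.12° → (κ,φ,ℓ)=(0.3153,280.12°,2.1615) → tip=(0.1245,-0.6975,1.9980)
cmd 2: set κ=1.1011 → (κ,φ,ℓ)=(1.1011,280.12°,2.1615) → tip=(0.2751,-1.5411,0.6267)
cmd 3: set ℓ=1.0582 → (κ,φ,ℓ)=(1.1011,280.12°,1.0582) → tip=(0.0966,-0.5413,0.8345)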